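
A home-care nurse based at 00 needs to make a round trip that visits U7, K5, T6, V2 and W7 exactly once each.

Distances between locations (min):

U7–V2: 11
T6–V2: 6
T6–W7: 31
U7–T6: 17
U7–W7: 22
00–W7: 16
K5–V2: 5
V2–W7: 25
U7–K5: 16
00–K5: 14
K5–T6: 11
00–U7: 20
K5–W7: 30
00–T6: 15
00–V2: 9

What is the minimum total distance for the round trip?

With 5 stops there are 5!/2 = 60 distinct round trips (a route and its reverse cost the same).
00 → U7 → K5 → T6 → V2 → W7 → 00: 20+16+11+6+25+16 = 94
00 → U7 → K5 → T6 → W7 → V2 → 00: 20+16+11+31+25+9 = 112
00 → U7 → K5 → V2 → T6 → W7 → 00: 20+16+5+6+31+16 = 94
00 → U7 → K5 → V2 → W7 → T6 → 00: 20+16+5+25+31+15 = 112
00 → U7 → K5 → W7 → T6 → V2 → 00: 20+16+30+31+6+9 = 112
00 → U7 → K5 → W7 → V2 → T6 → 00: 20+16+30+25+6+15 = 112
00 → U7 → T6 → K5 → V2 → W7 → 00: 20+17+11+5+25+16 = 94
00 → U7 → T6 → K5 → W7 → V2 → 00: 20+17+11+30+25+9 = 112
00 → U7 → T6 → V2 → K5 → W7 → 00: 20+17+6+5+30+16 = 94
00 → U7 → T6 → V2 → W7 → K5 → 00: 20+17+6+25+30+14 = 112
00 → U7 → T6 → W7 → K5 → V2 → 00: 20+17+31+30+5+9 = 112
00 → U7 → T6 → W7 → V2 → K5 → 00: 20+17+31+25+5+14 = 112
00 → U7 → V2 → K5 → T6 → W7 → 00: 20+11+5+11+31+16 = 94
00 → U7 → V2 → K5 → W7 → T6 → 00: 20+11+5+30+31+15 = 112
… (46 more)
00 → K5 → T6 → V2 → U7 → W7 → 00: 14+11+6+11+22+16 = 80  ← best
The minimum is 80.
One optimal route: 00 → K5 → T6 → V2 → U7 → W7 → 00 (or its reverse).

80 min — the shortest possible round trip.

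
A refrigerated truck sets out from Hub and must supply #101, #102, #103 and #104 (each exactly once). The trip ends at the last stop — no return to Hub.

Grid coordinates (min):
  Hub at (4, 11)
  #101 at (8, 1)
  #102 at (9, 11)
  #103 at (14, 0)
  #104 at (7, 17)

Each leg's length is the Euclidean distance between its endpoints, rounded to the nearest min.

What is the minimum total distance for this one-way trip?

29 min — the minimum one-way total.

There are 4! = 24 possible orderings.
Hub→#101→#102→#103→#104: 11+10+12+18 = 51
Hub→#101→#102→#104→#103: 11+10+6+18 = 45
Hub→#101→#103→#102→#104: 11+6+12+6 = 35
Hub→#101→#103→#104→#102: 11+6+18+6 = 41
Hub→#101→#104→#102→#103: 11+16+6+12 = 45
Hub→#101→#104→#103→#102: 11+16+18+12 = 57
Hub→#102→#101→#103→#104: 5+10+6+18 = 39
Hub→#102→#101→#104→#103: 5+10+16+18 = 49
Hub→#102→#103→#101→#104: 5+12+6+16 = 39
Hub→#102→#103→#104→#101: 5+12+18+16 = 51
Hub→#102→#104→#101→#103: 5+6+16+6 = 33
Hub→#102→#104→#103→#101: 5+6+18+6 = 35
Hub→#103→#101→#102→#104: 15+6+10+6 = 37
Hub→#103→#101→#104→#102: 15+6+16+6 = 43
… (10 more)
Hub→#104→#102→#101→#103: 7+6+10+6 = 29  ← best
The minimum is 29.
One shortest path: Hub → #104 → #102 → #101 → #103.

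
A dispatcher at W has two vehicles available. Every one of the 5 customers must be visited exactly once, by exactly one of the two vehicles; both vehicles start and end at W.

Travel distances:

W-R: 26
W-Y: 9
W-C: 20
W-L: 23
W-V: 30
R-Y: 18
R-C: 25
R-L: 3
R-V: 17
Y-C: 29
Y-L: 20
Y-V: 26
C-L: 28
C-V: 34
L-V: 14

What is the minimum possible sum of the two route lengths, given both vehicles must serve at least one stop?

Check every non-empty split of the stops between the two vehicles; for each half take its own optimal tour:
  {R} + {Y, C, L, V}: 52 + 97 = 149
  {Y} + {R, C, L, V}: 18 + 92 = 110
  {R, Y} + {C, L, V}: 53 + 91 = 144
  {C} + {R, Y, L, V}: 40 + 74 = 114
  {R, C} + {Y, L, V}: 71 + 72 = 143
  {Y, C} + {R, L, V}: 58 + 73 = 131
  … (15 splits in total)
Best: vehicle 1 W → Y → W = 18; vehicle 2 W → C → R → L → V → W = 92; combined 110.

110 — the smallest possible combined total.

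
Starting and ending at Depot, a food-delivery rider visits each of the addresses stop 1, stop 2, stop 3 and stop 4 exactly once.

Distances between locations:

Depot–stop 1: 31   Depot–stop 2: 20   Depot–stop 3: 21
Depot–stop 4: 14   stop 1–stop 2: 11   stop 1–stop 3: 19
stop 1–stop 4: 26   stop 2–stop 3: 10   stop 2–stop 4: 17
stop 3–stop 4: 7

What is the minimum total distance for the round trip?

With 4 stops there are 4!/2 = 12 distinct round trips (a route and its reverse cost the same).
Depot→stop 1→stop 2→stop 3→stop 4→Depot: 31+11+10+7+14 = 73
Depot→stop 1→stop 2→stop 4→stop 3→Depot: 31+11+17+7+21 = 87
Depot→stop 1→stop 3→stop 2→stop 4→Depot: 31+19+10+17+14 = 91
Depot→stop 1→stop 3→stop 4→stop 2→Depot: 31+19+7+17+20 = 94
Depot→stop 1→stop 4→stop 2→stop 3→Depot: 31+26+17+10+21 = 105
Depot→stop 1→stop 4→stop 3→stop 2→Depot: 31+26+7+10+20 = 94
Depot→stop 2→stop 1→stop 3→stop 4→Depot: 20+11+19+7+14 = 71
Depot→stop 2→stop 1→stop 4→stop 3→Depot: 20+11+26+7+21 = 85
Depot→stop 2→stop 3→stop 1→stop 4→Depot: 20+10+19+26+14 = 89
Depot→stop 2→stop 4→stop 1→stop 3→Depot: 20+17+26+19+21 = 103
Depot→stop 3→stop 1→stop 2→stop 4→Depot: 21+19+11+17+14 = 82
Depot→stop 3→stop 2→stop 1→stop 4→Depot: 21+10+11+26+14 = 82
The minimum is 71.
One optimal route: Depot → stop 2 → stop 1 → stop 3 → stop 4 → Depot (or its reverse).

71 — the shortest possible round trip.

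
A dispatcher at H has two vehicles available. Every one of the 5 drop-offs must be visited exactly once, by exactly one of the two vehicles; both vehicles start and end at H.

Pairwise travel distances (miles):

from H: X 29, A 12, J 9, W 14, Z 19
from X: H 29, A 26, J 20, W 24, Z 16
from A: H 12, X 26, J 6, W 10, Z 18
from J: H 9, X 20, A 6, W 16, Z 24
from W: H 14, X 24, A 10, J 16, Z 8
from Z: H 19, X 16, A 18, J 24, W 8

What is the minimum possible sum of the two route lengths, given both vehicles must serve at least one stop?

91 miles — the smallest possible combined total.

Try each way of splitting the stops between the two vehicles (each non-empty) and, for each split, find the best tour for each vehicle:
  {X} + {A, J, W, Z}: 58 + 52 = 110
  {A} + {X, J, W, Z}: 24 + 67 = 91
  {X, A} + {J, W, Z}: 67 + 52 = 119
  {J} + {X, A, W, Z}: 18 + 75 = 93
  {X, J} + {A, W, Z}: 58 + 49 = 107
  {A, J} + {X, W, Z}: 27 + 67 = 94
  … (15 splits in total)
Best: vehicle 1 H → A → H = 24; vehicle 2 H → J → X → Z → W → H = 67; combined 91.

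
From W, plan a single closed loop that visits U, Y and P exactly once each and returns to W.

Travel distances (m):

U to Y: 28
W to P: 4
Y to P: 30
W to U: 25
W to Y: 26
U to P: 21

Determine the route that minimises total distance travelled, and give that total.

Minimum total distance: 79 m.

There are 3 distinct closed tours to check (reversals are equivalent).
W - U - Y - P - W: 25+28+30+4 = 87
W - U - P - Y - W: 25+21+30+26 = 102
W - Y - U - P - W: 26+28+21+4 = 79
The minimum is 79.
One optimal route: W → Y → U → P → W (or its reverse).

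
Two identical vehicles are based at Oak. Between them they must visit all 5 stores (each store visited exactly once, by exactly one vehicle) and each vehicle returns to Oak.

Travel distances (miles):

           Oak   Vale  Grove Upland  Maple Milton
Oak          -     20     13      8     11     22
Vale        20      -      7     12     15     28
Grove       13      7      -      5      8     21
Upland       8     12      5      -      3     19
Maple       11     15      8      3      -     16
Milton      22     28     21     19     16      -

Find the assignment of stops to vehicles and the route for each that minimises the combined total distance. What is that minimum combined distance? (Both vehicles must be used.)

Minimum combined distance: 89 miles.

There are 2^4 − 1 = 15 ways to divide the 5 stops into two non-empty groups. For each, the best each vehicle can do is its own shortest tour through its group:
  {Vale} + {Grove, Upland, Maple, Milton}: 40 + 59 = 99
  {Grove} + {Vale, Upland, Maple, Milton}: 26 + 73 = 99
  {Vale, Grove} + {Upland, Maple, Milton}: 40 + 49 = 89
  {Upland} + {Vale, Grove, Maple, Milton}: 16 + 73 = 89
  {Vale, Upland} + {Grove, Maple, Milton}: 40 + 59 = 99
  {Grove, Upland} + {Vale, Maple, Milton}: 26 + 73 = 99
  … (15 splits in total)
Best: vehicle 1 Oak → Vale → Grove → Oak = 40; vehicle 2 Oak → Upland → Maple → Milton → Oak = 49; combined 89.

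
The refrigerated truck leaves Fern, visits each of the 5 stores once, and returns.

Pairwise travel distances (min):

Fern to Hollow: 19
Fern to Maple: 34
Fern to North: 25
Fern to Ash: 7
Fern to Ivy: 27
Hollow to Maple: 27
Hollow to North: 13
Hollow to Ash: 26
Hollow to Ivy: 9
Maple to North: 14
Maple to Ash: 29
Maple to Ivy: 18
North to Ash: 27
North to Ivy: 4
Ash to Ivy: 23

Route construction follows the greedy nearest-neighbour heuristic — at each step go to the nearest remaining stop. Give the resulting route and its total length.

108 min along Fern → Ash → Ivy → North → Hollow → Maple → Fern.

Fern → [Ash:7 / Hollow:19 / North:25 / Ivy:27 / Maple:34] → Ash (7)
Ash → [Ivy:23 / Hollow:26 / North:27 / Maple:29] → Ivy (23)
Ivy → [North:4 / Hollow:9 / Maple:18] → North (4)
North → [Hollow:13 / Maple:14] → Hollow (13)
Hollow → [Maple:27] → Maple (27)
Return Maple→Fern: 34.
Total = 7 + 23 + 4 + 13 + 27 + 34 = 108.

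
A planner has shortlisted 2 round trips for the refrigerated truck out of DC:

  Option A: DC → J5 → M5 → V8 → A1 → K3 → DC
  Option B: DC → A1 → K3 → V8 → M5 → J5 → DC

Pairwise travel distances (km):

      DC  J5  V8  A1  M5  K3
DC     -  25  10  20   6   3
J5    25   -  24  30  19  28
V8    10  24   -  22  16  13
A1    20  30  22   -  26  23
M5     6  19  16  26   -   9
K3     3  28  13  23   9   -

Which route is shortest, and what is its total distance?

Option A: 25 + 19 + 16 + 22 + 23 + 3 = 108
Option B: 20 + 23 + 13 + 16 + 19 + 25 = 116

Shortest is Option A, total 108 km.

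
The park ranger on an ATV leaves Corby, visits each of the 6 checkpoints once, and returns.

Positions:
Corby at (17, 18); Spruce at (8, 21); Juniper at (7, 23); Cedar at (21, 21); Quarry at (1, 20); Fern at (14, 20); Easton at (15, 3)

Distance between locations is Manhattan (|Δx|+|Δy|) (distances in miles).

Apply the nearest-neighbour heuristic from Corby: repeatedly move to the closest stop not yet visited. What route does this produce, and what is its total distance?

At Corby the remaining stops are Fern 5, Cedar 7, Spruce 12, Juniper 15, Easton 17, Quarry 18; go to Fern.
At Fern the remaining stops are Spruce 7, Cedar 8, Juniper 10, Quarry 13, Easton 18; go to Spruce.
At Spruce the remaining stops are Juniper 3, Quarry 8, Cedar 13, Easton 25; go to Juniper.
At Juniper the remaining stops are Quarry 9, Cedar 16, Easton 28; go to Quarry.
At Quarry the remaining stops are Cedar 21, Easton 31; go to Cedar.
At Cedar the remaining stops are Easton 24; go to Easton.
Return Easton→Corby: 17.
Total = 5 + 7 + 3 + 9 + 21 + 24 + 17 = 86.

86 miles along Corby → Fern → Spruce → Juniper → Quarry → Cedar → Easton → Corby.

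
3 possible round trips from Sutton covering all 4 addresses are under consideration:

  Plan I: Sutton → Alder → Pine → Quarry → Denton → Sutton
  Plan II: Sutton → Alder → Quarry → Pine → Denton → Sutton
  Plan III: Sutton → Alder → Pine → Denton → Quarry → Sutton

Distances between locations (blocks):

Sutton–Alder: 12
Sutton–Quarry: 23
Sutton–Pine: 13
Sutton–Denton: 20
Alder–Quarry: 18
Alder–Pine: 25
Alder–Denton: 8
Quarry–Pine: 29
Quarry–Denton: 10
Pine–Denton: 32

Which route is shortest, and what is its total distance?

96 blocks — Plan I is the shortest.

Plan I: 12 + 25 + 29 + 10 + 20 = 96
Plan II: 12 + 18 + 29 + 32 + 20 = 111
Plan III: 12 + 25 + 32 + 10 + 23 = 102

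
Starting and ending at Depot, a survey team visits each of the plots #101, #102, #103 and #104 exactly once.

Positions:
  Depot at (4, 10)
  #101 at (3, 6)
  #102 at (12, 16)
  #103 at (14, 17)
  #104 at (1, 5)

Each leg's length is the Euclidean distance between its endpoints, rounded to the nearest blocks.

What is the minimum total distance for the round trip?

Shortest round trip = 35 blocks.

With 4 stops there are 4!/2 = 12 distinct round trips (a route and its reverse cost the same).
Depot→#101→#102→#103→#104→Depot: 4+13+2+18+6 = 43
Depot→#101→#102→#104→#103→Depot: 4+13+16+18+12 = 63
Depot→#101→#103→#102→#104→Depot: 4+16+2+16+6 = 44
Depot→#101→#103→#104→#102→Depot: 4+16+18+16+10 = 64
Depot→#101→#104→#102→#103→Depot: 4+2+16+2+12 = 36
Depot→#101→#104→#103→#102→Depot: 4+2+18+2+10 = 36
Depot→#102→#101→#103→#104→Depot: 10+13+16+18+6 = 63
Depot→#102→#101→#104→#103→Depot: 10+13+2+18+12 = 55
Depot→#102→#103→#101→#104→Depot: 10+2+16+2+6 = 36
Depot→#102→#104→#101→#103→Depot: 10+16+2+16+12 = 56
Depot→#103→#101→#102→#104→Depot: 12+16+13+16+6 = 63
Depot→#103→#102→#101→#104→Depot: 12+2+13+2+6 = 35
The minimum is 35.
One optimal route: Depot → #103 → #102 → #101 → #104 → Depot (or its reverse).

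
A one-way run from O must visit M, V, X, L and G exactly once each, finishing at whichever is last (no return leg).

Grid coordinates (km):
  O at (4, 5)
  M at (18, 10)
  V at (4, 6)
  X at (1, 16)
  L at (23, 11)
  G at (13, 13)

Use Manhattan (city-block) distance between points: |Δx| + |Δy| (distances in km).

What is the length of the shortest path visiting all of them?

Shortest open route: 43 km.

There are 5! = 120 possible orderings.
O→M→V→X→L→G: 19+18+13+27+12 = 89
O→M→V→X→G→L: 19+18+13+15+12 = 77
O→M→V→L→X→G: 19+18+24+27+15 = 103
O→M→V→L→G→X: 19+18+24+12+15 = 88
O→M→V→G→X→L: 19+18+16+15+27 = 95
O→M→V→G→L→X: 19+18+16+12+27 = 92
O→M→X→V→L→G: 19+23+13+24+12 = 91
O→M→X→V→G→L: 19+23+13+16+12 = 83
O→M→X→L→V→G: 19+23+27+24+16 = 109
O→M→X→L→G→V: 19+23+27+12+16 = 97
O→M→X→G→V→L: 19+23+15+16+24 = 97
O→M→X→G→L→V: 19+23+15+12+24 = 93
O→M→L→V→X→G: 19+6+24+13+15 = 77
O→M→L→V→G→X: 19+6+24+16+15 = 80
… (106 more)
O→V→X→G→M→L: 1+13+15+8+6 = 43  ← best
The minimum is 43.
One shortest path: O → V → X → G → M → L.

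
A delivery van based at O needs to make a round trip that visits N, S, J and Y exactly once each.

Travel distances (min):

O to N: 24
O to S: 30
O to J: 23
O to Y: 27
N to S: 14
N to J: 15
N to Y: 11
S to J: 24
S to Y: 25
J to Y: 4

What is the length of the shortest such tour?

O → N → S → J → Y → O: 24+14+24+4+27 = 93
O → N → S → Y → J → O: 24+14+25+4+23 = 90
O → N → J → S → Y → O: 24+15+24+25+27 = 115
O → N → J → Y → S → O: 24+15+4+25+30 = 98
O → N → Y → S → J → O: 24+11+25+24+23 = 107
O → N → Y → J → S → O: 24+11+4+24+30 = 93
O → S → N → J → Y → O: 30+14+15+4+27 = 90
O → S → N → Y → J → O: 30+14+11+4+23 = 82
O → S → J → N → Y → O: 30+24+15+11+27 = 107
O → S → Y → N → J → O: 30+25+11+15+23 = 104
O → J → N → S → Y → O: 23+15+14+25+27 = 104
O → J → S → N → Y → O: 23+24+14+11+27 = 99
The minimum is 82.
One optimal route: O → S → N → Y → J → O (or its reverse).

Minimum total distance: 82 min.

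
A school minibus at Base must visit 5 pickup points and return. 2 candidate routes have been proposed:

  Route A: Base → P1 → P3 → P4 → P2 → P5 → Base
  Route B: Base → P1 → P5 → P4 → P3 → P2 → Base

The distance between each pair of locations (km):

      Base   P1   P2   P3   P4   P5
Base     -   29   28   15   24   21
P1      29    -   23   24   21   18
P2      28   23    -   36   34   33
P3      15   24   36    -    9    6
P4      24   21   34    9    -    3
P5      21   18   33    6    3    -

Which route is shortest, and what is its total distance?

Route A: 29 + 24 + 9 + 34 + 33 + 21 = 150
Route B: 29 + 18 + 3 + 9 + 36 + 28 = 123

123 km — Route B is the shortest.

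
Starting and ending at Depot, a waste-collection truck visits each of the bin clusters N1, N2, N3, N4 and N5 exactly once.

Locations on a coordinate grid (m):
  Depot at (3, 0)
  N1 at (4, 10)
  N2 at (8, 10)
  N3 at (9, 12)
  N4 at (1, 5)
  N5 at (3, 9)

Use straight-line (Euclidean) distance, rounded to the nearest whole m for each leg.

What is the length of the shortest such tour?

Minimum total distance: 28 m.

With 5 stops there are 5!/2 = 60 distinct round trips (a route and its reverse cost the same).
Depot-N1-N2-N3-N4-N5-Depot: 10+4+2+11+4+9 = 40
Depot-N1-N2-N3-N5-N4-Depot: 10+4+2+7+4+5 = 32
Depot-N1-N2-N4-N3-N5-Depot: 10+4+9+11+7+9 = 50
Depot-N1-N2-N4-N5-N3-Depot: 10+4+9+4+7+13 = 47
Depot-N1-N2-N5-N3-N4-Depot: 10+4+5+7+11+5 = 42
Depot-N1-N2-N5-N4-N3-Depot: 10+4+5+4+11+13 = 47
Depot-N1-N3-N2-N4-N5-Depot: 10+5+2+9+4+9 = 39
Depot-N1-N3-N2-N5-N4-Depot: 10+5+2+5+4+5 = 31
Depot-N1-N3-N4-N2-N5-Depot: 10+5+11+9+5+9 = 49
Depot-N1-N3-N4-N5-N2-Depot: 10+5+11+4+5+11 = 46
Depot-N1-N3-N5-N2-N4-Depot: 10+5+7+5+9+5 = 41
Depot-N1-N3-N5-N4-N2-Depot: 10+5+7+4+9+11 = 46
Depot-N1-N4-N2-N3-N5-Depot: 10+6+9+2+7+9 = 43
Depot-N1-N4-N2-N5-N3-Depot: 10+6+9+5+7+13 = 50
… (46 more)
Depot-N2-N3-N1-N5-N4-Depot: 11+2+5+1+4+5 = 28  ← best
The minimum is 28.
One optimal route: Depot → N2 → N3 → N1 → N5 → N4 → Depot (or its reverse).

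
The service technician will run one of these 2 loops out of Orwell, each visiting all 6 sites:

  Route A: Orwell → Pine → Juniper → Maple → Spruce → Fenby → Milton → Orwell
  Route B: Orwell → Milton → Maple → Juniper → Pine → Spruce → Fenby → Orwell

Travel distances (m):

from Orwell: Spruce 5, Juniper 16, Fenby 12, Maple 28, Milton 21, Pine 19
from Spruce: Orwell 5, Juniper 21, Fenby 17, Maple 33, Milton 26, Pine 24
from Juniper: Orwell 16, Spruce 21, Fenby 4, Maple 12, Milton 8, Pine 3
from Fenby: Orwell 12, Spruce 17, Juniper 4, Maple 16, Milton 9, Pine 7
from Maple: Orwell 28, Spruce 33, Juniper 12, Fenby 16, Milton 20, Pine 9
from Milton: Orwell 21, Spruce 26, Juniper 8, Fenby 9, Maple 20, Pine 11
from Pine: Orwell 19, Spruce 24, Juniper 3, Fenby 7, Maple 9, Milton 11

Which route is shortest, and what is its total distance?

Route A: 19 + 3 + 12 + 33 + 17 + 9 + 21 = 114
Route B: 21 + 20 + 12 + 3 + 24 + 17 + 12 = 109

Shortest is Route B, total 109 m.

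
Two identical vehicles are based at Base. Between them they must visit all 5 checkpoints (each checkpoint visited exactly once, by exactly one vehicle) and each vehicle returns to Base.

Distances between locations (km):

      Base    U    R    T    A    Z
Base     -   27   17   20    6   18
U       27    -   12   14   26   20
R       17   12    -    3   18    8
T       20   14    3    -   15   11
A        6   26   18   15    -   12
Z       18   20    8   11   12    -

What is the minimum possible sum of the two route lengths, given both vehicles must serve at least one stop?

Try each way of splitting the stops between the two vehicles (each non-empty) and, for each split, find the best tour for each vehicle:
  {U} + {R, T, A, Z}: 54 + 49 = 103
  {R} + {U, T, A, Z}: 34 + 70 = 104
  {U, R} + {T, A, Z}: 56 + 49 = 105
  {T} + {U, R, A, Z}: 40 + 65 = 105
  {U, T} + {R, A, Z}: 61 + 43 = 104
  {R, T} + {U, A, Z}: 40 + 65 = 105
  … (15 splits in total)
  {A} + {U, R, T, Z}: 12 + 70 = 82  ← best
Best: vehicle 1 Base → A → Base = 12; vehicle 2 Base → U → T → R → Z → Base = 70; combined 82.

82 km — the smallest possible combined total.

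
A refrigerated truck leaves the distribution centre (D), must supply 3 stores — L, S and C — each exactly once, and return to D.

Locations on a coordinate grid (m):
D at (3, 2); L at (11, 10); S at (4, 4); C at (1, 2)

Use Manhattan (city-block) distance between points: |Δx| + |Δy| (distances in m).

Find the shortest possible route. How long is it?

36 m — the shortest possible round trip.

With 3 stops there are 3!/2 = 3 distinct round trips (a route and its reverse cost the same).
D→L→S→C→D: 16+13+5+2 = 36
D→L→C→S→D: 16+18+5+3 = 42
D→S→L→C→D: 3+13+18+2 = 36
The minimum is 36.
One optimal route: D → L → S → C → D (or its reverse).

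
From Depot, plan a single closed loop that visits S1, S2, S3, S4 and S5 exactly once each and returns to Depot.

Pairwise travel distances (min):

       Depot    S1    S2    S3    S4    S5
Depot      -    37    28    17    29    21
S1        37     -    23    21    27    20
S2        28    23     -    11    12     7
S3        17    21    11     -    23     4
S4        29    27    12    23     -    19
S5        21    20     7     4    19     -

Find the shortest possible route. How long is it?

Minimum total distance: 104 min.

With 5 stops there are 5!/2 = 60 distinct round trips (a route and its reverse cost the same).
Depot - S1 - S2 - S3 - S4 - S5 - Depot: 37+23+11+23+19+21 = 134
Depot - S1 - S2 - S3 - S5 - S4 - Depot: 37+23+11+4+19+29 = 123
Depot - S1 - S2 - S4 - S3 - S5 - Depot: 37+23+12+23+4+21 = 120
Depot - S1 - S2 - S4 - S5 - S3 - Depot: 37+23+12+19+4+17 = 112
Depot - S1 - S2 - S5 - S3 - S4 - Depot: 37+23+7+4+23+29 = 123
Depot - S1 - S2 - S5 - S4 - S3 - Depot: 37+23+7+19+23+17 = 126
Depot - S1 - S3 - S2 - S4 - S5 - Depot: 37+21+11+12+19+21 = 121
Depot - S1 - S3 - S2 - S5 - S4 - Depot: 37+21+11+7+19+29 = 124
Depot - S1 - S3 - S4 - S2 - S5 - Depot: 37+21+23+12+7+21 = 121
Depot - S1 - S3 - S4 - S5 - S2 - Depot: 37+21+23+19+7+28 = 135
Depot - S1 - S3 - S5 - S2 - S4 - Depot: 37+21+4+7+12+29 = 110
Depot - S1 - S3 - S5 - S4 - S2 - Depot: 37+21+4+19+12+28 = 121
Depot - S1 - S4 - S2 - S3 - S5 - Depot: 37+27+12+11+4+21 = 112
Depot - S1 - S4 - S2 - S5 - S3 - Depot: 37+27+12+7+4+17 = 104
… (46 more)
The minimum is 104.
One optimal route: Depot → S1 → S4 → S2 → S5 → S3 → Depot (or its reverse).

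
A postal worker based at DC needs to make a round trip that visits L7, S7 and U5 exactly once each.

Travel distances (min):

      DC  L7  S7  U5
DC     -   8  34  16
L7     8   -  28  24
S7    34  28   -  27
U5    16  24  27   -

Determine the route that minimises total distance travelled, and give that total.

DC → L7 → S7 → U5 → DC: 8+28+27+16 = 79
DC → L7 → U5 → S7 → DC: 8+24+27+34 = 93
DC → S7 → L7 → U5 → DC: 34+28+24+16 = 102
The minimum is 79.
One optimal route: DC → L7 → S7 → U5 → DC (or its reverse).

Shortest round trip = 79 min.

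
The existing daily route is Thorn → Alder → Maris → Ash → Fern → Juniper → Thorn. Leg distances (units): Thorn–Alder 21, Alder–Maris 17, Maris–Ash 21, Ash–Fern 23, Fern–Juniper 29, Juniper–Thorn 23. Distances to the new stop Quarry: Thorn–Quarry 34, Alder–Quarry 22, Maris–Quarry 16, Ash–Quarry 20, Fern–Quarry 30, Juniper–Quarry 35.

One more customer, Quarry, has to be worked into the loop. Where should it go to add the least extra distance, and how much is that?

+15 — insert Quarry between Maris and Ash.

Insertion cost between consecutive stops i–j is d(i,Quarry) + d(Quarry,j) − d(i,j):
  between Thorn and Alder: 34 + 22 − 21 = 35
  between Alder and Maris: 22 + 16 − 17 = 21
  between Maris and Ash: 16 + 20 − 21 = 15
  between Ash and Fern: 20 + 30 − 23 = 27
  between Fern and Juniper: 30 + 35 − 29 = 36
  between Juniper and Thorn: 35 + 34 − 23 = 46
Cheapest insertion is between Maris and Ash, adding 15.
New total = 134 + 15 = 149.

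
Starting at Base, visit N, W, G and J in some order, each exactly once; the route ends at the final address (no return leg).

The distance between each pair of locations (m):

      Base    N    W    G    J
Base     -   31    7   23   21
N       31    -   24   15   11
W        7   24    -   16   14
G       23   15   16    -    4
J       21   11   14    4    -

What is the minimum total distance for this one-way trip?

There are 4! = 24 possible orderings.
Base - N - W - G - J: 31+24+16+4 = 75
Base - N - W - J - G: 31+24+14+4 = 73
Base - N - G - W - J: 31+15+16+14 = 76
Base - N - G - J - W: 31+15+4+14 = 64
Base - N - J - W - G: 31+11+14+16 = 72
Base - N - J - G - W: 31+11+4+16 = 62
Base - W - N - G - J: 7+24+15+4 = 50
Base - W - N - J - G: 7+24+11+4 = 46
Base - W - G - N - J: 7+16+15+11 = 49
Base - W - G - J - N: 7+16+4+11 = 38
Base - W - J - N - G: 7+14+11+15 = 47
Base - W - J - G - N: 7+14+4+15 = 40
Base - G - N - W - J: 23+15+24+14 = 76
Base - G - N - J - W: 23+15+11+14 = 63
… (10 more)
The minimum is 38.
One shortest path: Base → W → G → J → N.

Shortest open route: 38 m.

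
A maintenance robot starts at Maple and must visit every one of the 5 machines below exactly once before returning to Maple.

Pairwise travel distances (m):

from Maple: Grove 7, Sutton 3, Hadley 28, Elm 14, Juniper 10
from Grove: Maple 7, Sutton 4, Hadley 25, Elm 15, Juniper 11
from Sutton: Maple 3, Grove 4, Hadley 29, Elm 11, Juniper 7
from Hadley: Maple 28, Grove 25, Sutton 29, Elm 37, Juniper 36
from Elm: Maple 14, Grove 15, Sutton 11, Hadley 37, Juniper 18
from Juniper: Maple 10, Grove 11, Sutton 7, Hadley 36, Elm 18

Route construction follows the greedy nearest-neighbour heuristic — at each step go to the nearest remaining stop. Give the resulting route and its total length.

From Maple: distances to unvisited — Sutton=3, Grove=7, Juniper=10, Elm=14, Hadley=28. Nearest is Sutton (3).
From Sutton: distances to unvisited — Grove=4, Juniper=7, Elm=11, Hadley=29. Nearest is Grove (4).
From Grove: distances to unvisited — Juniper=11, Elm=15, Hadley=25. Nearest is Juniper (11).
From Juniper: distances to unvisited — Elm=18, Hadley=36. Nearest is Elm (18).
From Elm: distances to unvisited — Hadley=37. Nearest is Hadley (37).
Return Hadley→Maple: 28.
Total = 3 + 4 + 11 + 18 + 37 + 28 = 101.

101 m along Maple → Sutton → Grove → Juniper → Elm → Hadley → Maple.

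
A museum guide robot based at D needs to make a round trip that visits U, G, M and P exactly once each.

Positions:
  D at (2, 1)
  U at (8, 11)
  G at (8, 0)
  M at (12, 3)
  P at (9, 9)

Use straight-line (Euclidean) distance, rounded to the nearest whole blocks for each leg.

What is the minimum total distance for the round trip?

With 4 stops there are 4!/2 = 12 distinct round trips (a route and its reverse cost the same).
D - U - G - M - P - D: 12+11+5+7+11 = 46
D - U - G - P - M - D: 12+11+9+7+10 = 49
D - U - M - G - P - D: 12+9+5+9+11 = 46
D - U - M - P - G - D: 12+9+7+9+6 = 43
D - U - P - G - M - D: 12+2+9+5+10 = 38
D - U - P - M - G - D: 12+2+7+5+6 = 32
D - G - U - M - P - D: 6+11+9+7+11 = 44
D - G - U - P - M - D: 6+11+2+7+10 = 36
D - G - M - U - P - D: 6+5+9+2+11 = 33
D - G - P - U - M - D: 6+9+2+9+10 = 36
D - M - U - G - P - D: 10+9+11+9+11 = 50
D - M - G - U - P - D: 10+5+11+2+11 = 39
The minimum is 32.
One optimal route: D → U → P → M → G → D (or its reverse).

32 blocks — the shortest possible round trip.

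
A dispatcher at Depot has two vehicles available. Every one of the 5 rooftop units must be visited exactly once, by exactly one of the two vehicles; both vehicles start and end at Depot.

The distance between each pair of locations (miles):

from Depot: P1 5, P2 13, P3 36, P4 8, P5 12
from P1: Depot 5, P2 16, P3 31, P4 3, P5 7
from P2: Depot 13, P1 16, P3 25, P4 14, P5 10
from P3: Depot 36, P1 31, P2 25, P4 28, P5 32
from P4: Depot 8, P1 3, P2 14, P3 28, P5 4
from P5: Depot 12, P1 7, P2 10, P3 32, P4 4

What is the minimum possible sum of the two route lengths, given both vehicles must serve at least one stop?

Check every non-empty split of the stops between the two vehicles; for each half take its own optimal tour:
  {P1} + {P2, P3, P4, P5}: 10 + 82 = 92
  {P2} + {P1, P3, P4, P5}: 26 + 80 = 106
  {P1, P2} + {P3, P4, P5}: 34 + 80 = 114
  {P3} + {P1, P2, P4, P5}: 72 + 35 = 107
  {P1, P3} + {P2, P4, P5}: 72 + 35 = 107
  {P2, P3} + {P1, P4, P5}: 74 + 24 = 98
  … (15 splits in total)
Best: vehicle 1 Depot → P1 → Depot = 10; vehicle 2 Depot → P2 → P3 → P4 → P5 → Depot = 82; combined 92.

Minimum combined distance: 92 miles.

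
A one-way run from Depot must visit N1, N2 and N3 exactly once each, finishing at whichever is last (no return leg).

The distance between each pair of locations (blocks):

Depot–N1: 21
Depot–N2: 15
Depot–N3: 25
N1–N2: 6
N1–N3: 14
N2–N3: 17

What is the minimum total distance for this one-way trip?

35 blocks — the minimum one-way total.

There are 3! = 6 possible orderings.
Depot → N1 → N2 → N3: 21+6+17 = 44
Depot → N1 → N3 → N2: 21+14+17 = 52
Depot → N2 → N1 → N3: 15+6+14 = 35
Depot → N2 → N3 → N1: 15+17+14 = 46
Depot → N3 → N1 → N2: 25+14+6 = 45
Depot → N3 → N2 → N1: 25+17+6 = 48
The minimum is 35.
One shortest path: Depot → N2 → N1 → N3.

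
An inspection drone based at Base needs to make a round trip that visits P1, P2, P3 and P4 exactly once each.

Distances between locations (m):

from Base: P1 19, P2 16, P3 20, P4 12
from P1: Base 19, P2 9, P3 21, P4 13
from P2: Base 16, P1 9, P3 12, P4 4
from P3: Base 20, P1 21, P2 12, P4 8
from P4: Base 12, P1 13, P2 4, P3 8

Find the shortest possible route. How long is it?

With 4 stops there are 4!/2 = 12 distinct round trips (a route and its reverse cost the same).
Base - P1 - P2 - P3 - P4 - Base: 19+9+12+8+12 = 60
Base - P1 - P2 - P4 - P3 - Base: 19+9+4+8+20 = 60
Base - P1 - P3 - P2 - P4 - Base: 19+21+12+4+12 = 68
Base - P1 - P3 - P4 - P2 - Base: 19+21+8+4+16 = 68
Base - P1 - P4 - P2 - P3 - Base: 19+13+4+12+20 = 68
Base - P1 - P4 - P3 - P2 - Base: 19+13+8+12+16 = 68
Base - P2 - P1 - P3 - P4 - Base: 16+9+21+8+12 = 66
Base - P2 - P1 - P4 - P3 - Base: 16+9+13+8+20 = 66
Base - P2 - P3 - P1 - P4 - Base: 16+12+21+13+12 = 74
Base - P2 - P4 - P1 - P3 - Base: 16+4+13+21+20 = 74
Base - P3 - P1 - P2 - P4 - Base: 20+21+9+4+12 = 66
Base - P3 - P2 - P1 - P4 - Base: 20+12+9+13+12 = 66
The minimum is 60.
One optimal route: Base → P1 → P2 → P3 → P4 → Base (or its reverse).

Shortest round trip = 60 m.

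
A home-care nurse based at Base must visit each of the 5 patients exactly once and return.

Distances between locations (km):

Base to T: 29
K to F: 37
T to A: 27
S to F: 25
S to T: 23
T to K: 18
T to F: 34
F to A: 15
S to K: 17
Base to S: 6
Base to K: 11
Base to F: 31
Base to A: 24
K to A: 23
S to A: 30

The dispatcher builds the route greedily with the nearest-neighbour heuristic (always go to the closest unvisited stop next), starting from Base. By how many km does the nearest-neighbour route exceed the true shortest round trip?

The nearest-neighbour route is 12 km longer than optimal.

From Base: S=6, K=11, A=24, T=29, F=31 → choose S (6).
From S: K=17, T=23, F=25, A=30 → choose K (17).
From K: T=18, A=23, F=37 → choose T (18).
From T: A=27, F=34 → choose A (27).
From A: F=15 → choose F (15).
NN route Base → S → K → T → A → F → Base costs 114.
Optimal: Base → S → F → A → T → K → Base costs 102 (by enumerating all 60 distinct tours).
Excess = 114 − 102 = 12.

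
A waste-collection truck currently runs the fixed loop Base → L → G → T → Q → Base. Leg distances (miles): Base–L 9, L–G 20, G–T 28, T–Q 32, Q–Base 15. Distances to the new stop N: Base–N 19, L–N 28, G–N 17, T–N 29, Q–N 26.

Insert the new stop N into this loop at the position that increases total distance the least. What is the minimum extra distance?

Adding 18 miles by placing N on the G–T leg.

Insertion cost between consecutive stops i–j is d(i,N) + d(N,j) − d(i,j):
  between Base and L: 19 + 28 − 9 = 38
  between L and G: 28 + 17 − 20 = 25
  between G and T: 17 + 29 − 28 = 18
  between T and Q: 29 + 26 − 32 = 23
  between Q and Base: 26 + 19 − 15 = 30
Cheapest insertion is between G and T, adding 18.
New total = 104 + 18 = 122.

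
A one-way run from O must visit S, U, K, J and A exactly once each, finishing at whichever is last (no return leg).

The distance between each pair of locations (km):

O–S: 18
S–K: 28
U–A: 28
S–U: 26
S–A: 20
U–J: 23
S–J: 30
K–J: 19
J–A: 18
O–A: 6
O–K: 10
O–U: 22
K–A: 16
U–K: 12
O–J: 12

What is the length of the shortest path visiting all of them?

There are 5! = 120 possible orderings.
O - S - U - K - J - A: 18+26+12+19+18 = 93
O - S - U - K - A - J: 18+26+12+16+18 = 90
O - S - U - J - K - A: 18+26+23+19+16 = 102
O - S - U - J - A - K: 18+26+23+18+16 = 101
O - S - U - A - K - J: 18+26+28+16+19 = 107
O - S - U - A - J - K: 18+26+28+18+19 = 109
O - S - K - U - J - A: 18+28+12+23+18 = 99
O - S - K - U - A - J: 18+28+12+28+18 = 104
O - S - K - J - U - A: 18+28+19+23+28 = 116
O - S - K - J - A - U: 18+28+19+18+28 = 111
O - S - K - A - U - J: 18+28+16+28+23 = 113
O - S - K - A - J - U: 18+28+16+18+23 = 103
O - S - J - U - K - A: 18+30+23+12+16 = 99
O - S - J - U - A - K: 18+30+23+28+16 = 115
… (106 more)
O - A - J - K - U - S: 6+18+19+12+26 = 81  ← best
The minimum is 81.
One shortest path: O → A → J → K → U → S.

81 km — the minimum one-way total.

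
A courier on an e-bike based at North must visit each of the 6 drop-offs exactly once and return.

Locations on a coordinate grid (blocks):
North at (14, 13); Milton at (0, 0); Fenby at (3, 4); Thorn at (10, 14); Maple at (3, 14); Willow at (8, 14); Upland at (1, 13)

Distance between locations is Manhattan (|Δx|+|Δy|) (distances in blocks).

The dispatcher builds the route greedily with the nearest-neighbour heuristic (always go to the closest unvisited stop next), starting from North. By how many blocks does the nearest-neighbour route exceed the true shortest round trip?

The nearest-neighbour route is 4 blocks longer than optimal.

From North: Thorn=5, Willow=7, Maple=12, Upland=13, Fenby=20, Milton=27 → choose Thorn (5).
From Thorn: Willow=2, Maple=7, Upland=10, Fenby=17, Milton=24 → choose Willow (2).
From Willow: Maple=5, Upland=8, Fenby=15, Milton=22 → choose Maple (5).
From Maple: Upland=3, Fenby=10, Milton=17 → choose Upland (3).
From Upland: Fenby=11, Milton=14 → choose Fenby (11).
From Fenby: Milton=7 → choose Milton (7).
NN route North → Thorn → Willow → Maple → Upland → Fenby → Milton → North costs 60.
Optimal: North → Fenby → Milton → Upland → Maple → Willow → Thorn → North costs 56 (by enumerating all 360 distinct tours).
Excess = 60 − 56 = 4.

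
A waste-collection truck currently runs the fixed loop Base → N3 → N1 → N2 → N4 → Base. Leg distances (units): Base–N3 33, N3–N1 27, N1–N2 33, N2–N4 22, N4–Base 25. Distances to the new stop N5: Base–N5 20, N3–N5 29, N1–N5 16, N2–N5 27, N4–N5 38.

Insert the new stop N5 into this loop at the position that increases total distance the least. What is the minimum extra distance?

Insertion cost between consecutive stops i–j is d(i,N5) + d(N5,j) − d(i,j):
  between Base and N3: 20 + 29 − 33 = 16
  between N3 and N1: 29 + 16 − 27 = 18
  between N1 and N2: 16 + 27 − 33 = 10
  between N2 and N4: 27 + 38 − 22 = 43
  between N4 and Base: 38 + 20 − 25 = 33
Cheapest insertion is between N1 and N2, adding 10.
New total = 140 + 10 = 150.

+10 — insert N5 between N1 and N2.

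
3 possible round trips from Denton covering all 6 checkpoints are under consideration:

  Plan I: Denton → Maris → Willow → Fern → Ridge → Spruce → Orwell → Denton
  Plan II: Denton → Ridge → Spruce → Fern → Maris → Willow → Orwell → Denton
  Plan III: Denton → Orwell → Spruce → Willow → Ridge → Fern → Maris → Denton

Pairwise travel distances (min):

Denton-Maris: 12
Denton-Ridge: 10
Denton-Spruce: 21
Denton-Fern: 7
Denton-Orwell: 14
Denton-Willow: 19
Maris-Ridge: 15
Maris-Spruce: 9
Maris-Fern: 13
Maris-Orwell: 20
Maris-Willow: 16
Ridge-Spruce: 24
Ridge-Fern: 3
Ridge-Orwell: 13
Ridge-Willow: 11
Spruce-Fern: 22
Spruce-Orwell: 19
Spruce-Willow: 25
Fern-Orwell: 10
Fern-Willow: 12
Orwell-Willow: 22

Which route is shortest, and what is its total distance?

Plan I: 12 + 16 + 12 + 3 + 24 + 19 + 14 = 100
Plan II: 10 + 24 + 22 + 13 + 16 + 22 + 14 = 121
Plan III: 14 + 19 + 25 + 11 + 3 + 13 + 12 = 97

97 min — Plan III is the shortest.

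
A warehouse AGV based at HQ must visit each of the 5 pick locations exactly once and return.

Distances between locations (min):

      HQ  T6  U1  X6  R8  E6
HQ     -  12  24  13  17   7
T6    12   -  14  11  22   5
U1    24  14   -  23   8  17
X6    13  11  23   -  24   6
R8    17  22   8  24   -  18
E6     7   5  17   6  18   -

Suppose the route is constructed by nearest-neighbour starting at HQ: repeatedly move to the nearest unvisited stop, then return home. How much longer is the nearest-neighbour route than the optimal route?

From HQ: E6=7, T6=12, X6=13, R8=17, U1=24 → choose E6 (7).
From E6: T6=5, X6=6, U1=17, R8=18 → choose T6 (5).
From T6: X6=11, U1=14, R8=22 → choose X6 (11).
From X6: U1=23, R8=24 → choose U1 (23).
From U1: R8=8 → choose R8 (8).
NN route HQ → E6 → T6 → X6 → U1 → R8 → HQ costs 71.
Optimal: HQ → X6 → E6 → T6 → U1 → R8 → HQ costs 63 (by enumerating all 60 distinct tours).
Excess = 71 − 63 = 8.

8 min longer than the optimal tour.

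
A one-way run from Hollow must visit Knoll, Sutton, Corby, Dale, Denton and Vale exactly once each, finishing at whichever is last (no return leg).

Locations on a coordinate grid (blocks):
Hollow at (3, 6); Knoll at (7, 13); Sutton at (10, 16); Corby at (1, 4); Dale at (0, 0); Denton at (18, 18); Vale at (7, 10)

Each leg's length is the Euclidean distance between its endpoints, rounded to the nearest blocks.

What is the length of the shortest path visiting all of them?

34 blocks — the minimum one-way total.

There are 6! = 720 possible orderings.
Hollow - Knoll - Sutton - Corby - Dale - Denton - Vale: 8+4+15+4+25+14 = 70
Hollow - Knoll - Sutton - Corby - Dale - Vale - Denton: 8+4+15+4+12+14 = 57
Hollow - Knoll - Sutton - Corby - Denton - Dale - Vale: 8+4+15+22+25+12 = 86
Hollow - Knoll - Sutton - Corby - Denton - Vale - Dale: 8+4+15+22+14+12 = 75
Hollow - Knoll - Sutton - Corby - Vale - Dale - Denton: 8+4+15+8+12+25 = 72
Hollow - Knoll - Sutton - Corby - Vale - Denton - Dale: 8+4+15+8+14+25 = 74
Hollow - Knoll - Sutton - Dale - Corby - Denton - Vale: 8+4+19+4+22+14 = 71
Hollow - Knoll - Sutton - Dale - Corby - Vale - Denton: 8+4+19+4+8+14 = 57
… (712 more)
Hollow - Corby - Dale - Vale - Knoll - Sutton - Denton: 3+4+12+3+4+8 = 34  ← best
The minimum is 34.
One shortest path: Hollow → Corby → Dale → Vale → Knoll → Sutton → Denton.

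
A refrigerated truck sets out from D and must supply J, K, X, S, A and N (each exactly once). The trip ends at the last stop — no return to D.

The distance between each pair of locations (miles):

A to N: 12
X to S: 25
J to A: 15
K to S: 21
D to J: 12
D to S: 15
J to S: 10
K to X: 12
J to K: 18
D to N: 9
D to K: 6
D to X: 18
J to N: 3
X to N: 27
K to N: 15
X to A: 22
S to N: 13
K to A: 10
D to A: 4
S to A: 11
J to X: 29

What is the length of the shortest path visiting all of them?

55 miles — the minimum one-way total.

There are 6! = 720 possible orderings.
D→J→K→X→S→A→N: 12+18+12+25+11+12 = 90
D→J→K→X→S→N→A: 12+18+12+25+13+12 = 92
D→J→K→X→A→S→N: 12+18+12+22+11+13 = 88
D→J→K→X→A→N→S: 12+18+12+22+12+13 = 89
D→J→K→X→N→S→A: 12+18+12+27+13+11 = 93
D→J→K→X→N→A→S: 12+18+12+27+12+11 = 92
D→J→K→S→X→A→N: 12+18+21+25+22+12 = 110
D→J→K→S→X→N→A: 12+18+21+25+27+12 = 115
… (712 more)
D→A→S→J→N→K→X: 4+11+10+3+15+12 = 55  ← best
The minimum is 55.
One shortest path: D → A → S → J → N → K → X.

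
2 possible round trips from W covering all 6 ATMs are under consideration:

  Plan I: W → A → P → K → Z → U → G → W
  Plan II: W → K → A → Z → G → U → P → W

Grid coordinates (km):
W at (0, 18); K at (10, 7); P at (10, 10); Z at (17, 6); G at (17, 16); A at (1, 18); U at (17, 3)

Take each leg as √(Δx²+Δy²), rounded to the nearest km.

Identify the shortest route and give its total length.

Plan I: 1 + 12 + 3 + 7 + 3 + 13 + 17 = 56
Plan II: 15 + 14 + 20 + 10 + 13 + 10 + 13 = 95

Shortest is Plan I, total 56 km.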